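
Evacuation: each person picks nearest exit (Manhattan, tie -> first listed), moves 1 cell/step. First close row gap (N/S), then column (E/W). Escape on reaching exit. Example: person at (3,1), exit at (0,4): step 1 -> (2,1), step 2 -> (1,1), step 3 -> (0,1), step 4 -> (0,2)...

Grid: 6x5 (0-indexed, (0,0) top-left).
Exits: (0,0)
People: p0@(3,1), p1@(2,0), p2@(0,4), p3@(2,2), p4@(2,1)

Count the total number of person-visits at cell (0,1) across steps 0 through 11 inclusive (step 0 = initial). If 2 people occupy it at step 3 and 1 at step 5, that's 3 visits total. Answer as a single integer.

Step 0: p0@(3,1) p1@(2,0) p2@(0,4) p3@(2,2) p4@(2,1) -> at (0,1): 0 [-], cum=0
Step 1: p0@(2,1) p1@(1,0) p2@(0,3) p3@(1,2) p4@(1,1) -> at (0,1): 0 [-], cum=0
Step 2: p0@(1,1) p1@ESC p2@(0,2) p3@(0,2) p4@(0,1) -> at (0,1): 1 [p4], cum=1
Step 3: p0@(0,1) p1@ESC p2@(0,1) p3@(0,1) p4@ESC -> at (0,1): 3 [p0,p2,p3], cum=4
Step 4: p0@ESC p1@ESC p2@ESC p3@ESC p4@ESC -> at (0,1): 0 [-], cum=4
Total visits = 4

Answer: 4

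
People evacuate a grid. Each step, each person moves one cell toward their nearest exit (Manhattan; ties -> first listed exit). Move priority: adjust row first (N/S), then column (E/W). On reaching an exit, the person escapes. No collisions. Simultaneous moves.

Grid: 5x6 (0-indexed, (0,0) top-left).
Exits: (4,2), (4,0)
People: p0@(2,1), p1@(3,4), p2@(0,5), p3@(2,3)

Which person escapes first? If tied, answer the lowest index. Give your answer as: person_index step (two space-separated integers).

Answer: 0 3

Derivation:
Step 1: p0:(2,1)->(3,1) | p1:(3,4)->(4,4) | p2:(0,5)->(1,5) | p3:(2,3)->(3,3)
Step 2: p0:(3,1)->(4,1) | p1:(4,4)->(4,3) | p2:(1,5)->(2,5) | p3:(3,3)->(4,3)
Step 3: p0:(4,1)->(4,2)->EXIT | p1:(4,3)->(4,2)->EXIT | p2:(2,5)->(3,5) | p3:(4,3)->(4,2)->EXIT
Step 4: p0:escaped | p1:escaped | p2:(3,5)->(4,5) | p3:escaped
Step 5: p0:escaped | p1:escaped | p2:(4,5)->(4,4) | p3:escaped
Step 6: p0:escaped | p1:escaped | p2:(4,4)->(4,3) | p3:escaped
Step 7: p0:escaped | p1:escaped | p2:(4,3)->(4,2)->EXIT | p3:escaped
Exit steps: [3, 3, 7, 3]
First to escape: p0 at step 3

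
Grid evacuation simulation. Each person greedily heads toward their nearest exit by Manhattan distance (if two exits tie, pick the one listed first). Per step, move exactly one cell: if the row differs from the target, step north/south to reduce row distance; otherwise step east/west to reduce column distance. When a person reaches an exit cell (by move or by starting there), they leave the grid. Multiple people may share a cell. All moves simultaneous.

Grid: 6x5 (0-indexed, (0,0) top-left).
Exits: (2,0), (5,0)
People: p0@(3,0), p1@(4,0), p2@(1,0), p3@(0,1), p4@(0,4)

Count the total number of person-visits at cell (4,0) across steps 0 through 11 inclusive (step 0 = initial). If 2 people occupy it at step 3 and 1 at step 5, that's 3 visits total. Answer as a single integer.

Step 0: p0@(3,0) p1@(4,0) p2@(1,0) p3@(0,1) p4@(0,4) -> at (4,0): 1 [p1], cum=1
Step 1: p0@ESC p1@ESC p2@ESC p3@(1,1) p4@(1,4) -> at (4,0): 0 [-], cum=1
Step 2: p0@ESC p1@ESC p2@ESC p3@(2,1) p4@(2,4) -> at (4,0): 0 [-], cum=1
Step 3: p0@ESC p1@ESC p2@ESC p3@ESC p4@(2,3) -> at (4,0): 0 [-], cum=1
Step 4: p0@ESC p1@ESC p2@ESC p3@ESC p4@(2,2) -> at (4,0): 0 [-], cum=1
Step 5: p0@ESC p1@ESC p2@ESC p3@ESC p4@(2,1) -> at (4,0): 0 [-], cum=1
Step 6: p0@ESC p1@ESC p2@ESC p3@ESC p4@ESC -> at (4,0): 0 [-], cum=1
Total visits = 1

Answer: 1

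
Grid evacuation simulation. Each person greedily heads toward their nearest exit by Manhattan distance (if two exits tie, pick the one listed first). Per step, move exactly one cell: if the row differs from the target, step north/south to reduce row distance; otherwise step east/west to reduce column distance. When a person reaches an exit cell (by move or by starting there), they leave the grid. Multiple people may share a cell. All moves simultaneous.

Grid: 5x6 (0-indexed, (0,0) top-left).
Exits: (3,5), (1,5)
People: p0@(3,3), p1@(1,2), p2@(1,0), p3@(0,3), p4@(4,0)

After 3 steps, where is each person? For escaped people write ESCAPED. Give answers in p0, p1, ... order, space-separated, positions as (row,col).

Step 1: p0:(3,3)->(3,4) | p1:(1,2)->(1,3) | p2:(1,0)->(1,1) | p3:(0,3)->(1,3) | p4:(4,0)->(3,0)
Step 2: p0:(3,4)->(3,5)->EXIT | p1:(1,3)->(1,4) | p2:(1,1)->(1,2) | p3:(1,3)->(1,4) | p4:(3,0)->(3,1)
Step 3: p0:escaped | p1:(1,4)->(1,5)->EXIT | p2:(1,2)->(1,3) | p3:(1,4)->(1,5)->EXIT | p4:(3,1)->(3,2)

ESCAPED ESCAPED (1,3) ESCAPED (3,2)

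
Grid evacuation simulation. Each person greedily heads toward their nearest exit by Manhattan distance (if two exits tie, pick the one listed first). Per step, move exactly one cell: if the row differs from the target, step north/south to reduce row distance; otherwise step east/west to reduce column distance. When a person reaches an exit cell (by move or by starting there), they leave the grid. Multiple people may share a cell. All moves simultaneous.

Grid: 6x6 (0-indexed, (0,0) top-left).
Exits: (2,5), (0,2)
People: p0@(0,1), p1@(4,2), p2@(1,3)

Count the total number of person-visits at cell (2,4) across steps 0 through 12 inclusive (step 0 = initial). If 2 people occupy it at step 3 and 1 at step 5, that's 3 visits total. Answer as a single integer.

Answer: 0

Derivation:
Step 0: p0@(0,1) p1@(4,2) p2@(1,3) -> at (2,4): 0 [-], cum=0
Step 1: p0@ESC p1@(3,2) p2@(0,3) -> at (2,4): 0 [-], cum=0
Step 2: p0@ESC p1@(2,2) p2@ESC -> at (2,4): 0 [-], cum=0
Step 3: p0@ESC p1@(1,2) p2@ESC -> at (2,4): 0 [-], cum=0
Step 4: p0@ESC p1@ESC p2@ESC -> at (2,4): 0 [-], cum=0
Total visits = 0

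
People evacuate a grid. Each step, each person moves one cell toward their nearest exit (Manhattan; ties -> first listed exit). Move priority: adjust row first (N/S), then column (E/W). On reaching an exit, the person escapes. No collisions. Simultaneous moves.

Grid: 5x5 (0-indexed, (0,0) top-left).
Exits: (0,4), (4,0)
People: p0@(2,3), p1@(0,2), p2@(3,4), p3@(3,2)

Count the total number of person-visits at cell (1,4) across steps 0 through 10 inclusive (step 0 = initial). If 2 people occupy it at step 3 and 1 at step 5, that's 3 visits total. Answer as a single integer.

Answer: 1

Derivation:
Step 0: p0@(2,3) p1@(0,2) p2@(3,4) p3@(3,2) -> at (1,4): 0 [-], cum=0
Step 1: p0@(1,3) p1@(0,3) p2@(2,4) p3@(4,2) -> at (1,4): 0 [-], cum=0
Step 2: p0@(0,3) p1@ESC p2@(1,4) p3@(4,1) -> at (1,4): 1 [p2], cum=1
Step 3: p0@ESC p1@ESC p2@ESC p3@ESC -> at (1,4): 0 [-], cum=1
Total visits = 1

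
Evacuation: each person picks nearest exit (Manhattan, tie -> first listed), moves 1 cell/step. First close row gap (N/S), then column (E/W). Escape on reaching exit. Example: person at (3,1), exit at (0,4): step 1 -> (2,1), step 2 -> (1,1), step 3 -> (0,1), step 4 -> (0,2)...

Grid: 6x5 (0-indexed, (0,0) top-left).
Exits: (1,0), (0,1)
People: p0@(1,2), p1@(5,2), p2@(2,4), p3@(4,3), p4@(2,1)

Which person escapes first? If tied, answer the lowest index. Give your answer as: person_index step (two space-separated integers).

Answer: 0 2

Derivation:
Step 1: p0:(1,2)->(1,1) | p1:(5,2)->(4,2) | p2:(2,4)->(1,4) | p3:(4,3)->(3,3) | p4:(2,1)->(1,1)
Step 2: p0:(1,1)->(1,0)->EXIT | p1:(4,2)->(3,2) | p2:(1,4)->(1,3) | p3:(3,3)->(2,3) | p4:(1,1)->(1,0)->EXIT
Step 3: p0:escaped | p1:(3,2)->(2,2) | p2:(1,3)->(1,2) | p3:(2,3)->(1,3) | p4:escaped
Step 4: p0:escaped | p1:(2,2)->(1,2) | p2:(1,2)->(1,1) | p3:(1,3)->(1,2) | p4:escaped
Step 5: p0:escaped | p1:(1,2)->(1,1) | p2:(1,1)->(1,0)->EXIT | p3:(1,2)->(1,1) | p4:escaped
Step 6: p0:escaped | p1:(1,1)->(1,0)->EXIT | p2:escaped | p3:(1,1)->(1,0)->EXIT | p4:escaped
Exit steps: [2, 6, 5, 6, 2]
First to escape: p0 at step 2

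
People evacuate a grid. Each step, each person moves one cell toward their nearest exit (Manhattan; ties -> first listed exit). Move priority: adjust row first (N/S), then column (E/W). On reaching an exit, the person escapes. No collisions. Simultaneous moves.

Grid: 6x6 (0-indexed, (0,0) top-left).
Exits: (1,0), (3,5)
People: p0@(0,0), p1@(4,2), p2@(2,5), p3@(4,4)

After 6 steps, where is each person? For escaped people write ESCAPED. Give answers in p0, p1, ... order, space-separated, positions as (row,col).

Step 1: p0:(0,0)->(1,0)->EXIT | p1:(4,2)->(3,2) | p2:(2,5)->(3,5)->EXIT | p3:(4,4)->(3,4)
Step 2: p0:escaped | p1:(3,2)->(3,3) | p2:escaped | p3:(3,4)->(3,5)->EXIT
Step 3: p0:escaped | p1:(3,3)->(3,4) | p2:escaped | p3:escaped
Step 4: p0:escaped | p1:(3,4)->(3,5)->EXIT | p2:escaped | p3:escaped

ESCAPED ESCAPED ESCAPED ESCAPED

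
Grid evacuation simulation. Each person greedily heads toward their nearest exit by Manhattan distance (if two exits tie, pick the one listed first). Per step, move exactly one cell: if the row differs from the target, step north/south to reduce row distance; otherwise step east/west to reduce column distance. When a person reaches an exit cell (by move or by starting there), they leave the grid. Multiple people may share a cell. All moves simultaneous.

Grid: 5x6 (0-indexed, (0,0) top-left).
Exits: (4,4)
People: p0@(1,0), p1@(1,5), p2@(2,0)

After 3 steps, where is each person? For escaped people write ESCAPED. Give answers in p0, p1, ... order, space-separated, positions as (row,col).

Step 1: p0:(1,0)->(2,0) | p1:(1,5)->(2,5) | p2:(2,0)->(3,0)
Step 2: p0:(2,0)->(3,0) | p1:(2,5)->(3,5) | p2:(3,0)->(4,0)
Step 3: p0:(3,0)->(4,0) | p1:(3,5)->(4,5) | p2:(4,0)->(4,1)

(4,0) (4,5) (4,1)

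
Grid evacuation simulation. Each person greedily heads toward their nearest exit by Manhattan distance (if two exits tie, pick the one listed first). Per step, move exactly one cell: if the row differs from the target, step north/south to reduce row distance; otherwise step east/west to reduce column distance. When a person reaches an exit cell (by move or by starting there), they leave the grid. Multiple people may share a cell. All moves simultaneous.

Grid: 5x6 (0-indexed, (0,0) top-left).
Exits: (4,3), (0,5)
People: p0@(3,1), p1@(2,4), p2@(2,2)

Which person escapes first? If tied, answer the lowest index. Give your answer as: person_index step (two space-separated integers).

Step 1: p0:(3,1)->(4,1) | p1:(2,4)->(3,4) | p2:(2,2)->(3,2)
Step 2: p0:(4,1)->(4,2) | p1:(3,4)->(4,4) | p2:(3,2)->(4,2)
Step 3: p0:(4,2)->(4,3)->EXIT | p1:(4,4)->(4,3)->EXIT | p2:(4,2)->(4,3)->EXIT
Exit steps: [3, 3, 3]
First to escape: p0 at step 3

Answer: 0 3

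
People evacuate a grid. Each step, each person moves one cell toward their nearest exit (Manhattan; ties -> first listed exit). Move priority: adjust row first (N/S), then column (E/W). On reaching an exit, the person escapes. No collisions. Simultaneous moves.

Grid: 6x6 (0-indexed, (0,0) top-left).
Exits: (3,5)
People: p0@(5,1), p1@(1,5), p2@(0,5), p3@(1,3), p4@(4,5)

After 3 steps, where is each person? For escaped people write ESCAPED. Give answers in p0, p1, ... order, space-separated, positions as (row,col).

Step 1: p0:(5,1)->(4,1) | p1:(1,5)->(2,5) | p2:(0,5)->(1,5) | p3:(1,3)->(2,3) | p4:(4,5)->(3,5)->EXIT
Step 2: p0:(4,1)->(3,1) | p1:(2,5)->(3,5)->EXIT | p2:(1,5)->(2,5) | p3:(2,3)->(3,3) | p4:escaped
Step 3: p0:(3,1)->(3,2) | p1:escaped | p2:(2,5)->(3,5)->EXIT | p3:(3,3)->(3,4) | p4:escaped

(3,2) ESCAPED ESCAPED (3,4) ESCAPED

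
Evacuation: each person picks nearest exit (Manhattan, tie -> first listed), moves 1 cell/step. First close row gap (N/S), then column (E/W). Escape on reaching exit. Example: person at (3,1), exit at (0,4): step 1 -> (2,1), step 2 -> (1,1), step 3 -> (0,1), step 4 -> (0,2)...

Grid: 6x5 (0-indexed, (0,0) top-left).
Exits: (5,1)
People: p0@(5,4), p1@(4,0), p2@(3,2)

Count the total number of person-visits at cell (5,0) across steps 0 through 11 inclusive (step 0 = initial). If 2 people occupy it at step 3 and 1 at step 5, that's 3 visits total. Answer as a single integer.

Step 0: p0@(5,4) p1@(4,0) p2@(3,2) -> at (5,0): 0 [-], cum=0
Step 1: p0@(5,3) p1@(5,0) p2@(4,2) -> at (5,0): 1 [p1], cum=1
Step 2: p0@(5,2) p1@ESC p2@(5,2) -> at (5,0): 0 [-], cum=1
Step 3: p0@ESC p1@ESC p2@ESC -> at (5,0): 0 [-], cum=1
Total visits = 1

Answer: 1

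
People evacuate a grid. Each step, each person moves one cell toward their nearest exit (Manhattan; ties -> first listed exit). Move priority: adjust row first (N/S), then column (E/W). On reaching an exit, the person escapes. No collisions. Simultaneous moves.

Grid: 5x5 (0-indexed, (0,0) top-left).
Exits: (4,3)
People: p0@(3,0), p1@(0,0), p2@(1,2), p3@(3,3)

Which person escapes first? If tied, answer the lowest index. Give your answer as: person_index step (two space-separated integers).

Answer: 3 1

Derivation:
Step 1: p0:(3,0)->(4,0) | p1:(0,0)->(1,0) | p2:(1,2)->(2,2) | p3:(3,3)->(4,3)->EXIT
Step 2: p0:(4,0)->(4,1) | p1:(1,0)->(2,0) | p2:(2,2)->(3,2) | p3:escaped
Step 3: p0:(4,1)->(4,2) | p1:(2,0)->(3,0) | p2:(3,2)->(4,2) | p3:escaped
Step 4: p0:(4,2)->(4,3)->EXIT | p1:(3,0)->(4,0) | p2:(4,2)->(4,3)->EXIT | p3:escaped
Step 5: p0:escaped | p1:(4,0)->(4,1) | p2:escaped | p3:escaped
Step 6: p0:escaped | p1:(4,1)->(4,2) | p2:escaped | p3:escaped
Step 7: p0:escaped | p1:(4,2)->(4,3)->EXIT | p2:escaped | p3:escaped
Exit steps: [4, 7, 4, 1]
First to escape: p3 at step 1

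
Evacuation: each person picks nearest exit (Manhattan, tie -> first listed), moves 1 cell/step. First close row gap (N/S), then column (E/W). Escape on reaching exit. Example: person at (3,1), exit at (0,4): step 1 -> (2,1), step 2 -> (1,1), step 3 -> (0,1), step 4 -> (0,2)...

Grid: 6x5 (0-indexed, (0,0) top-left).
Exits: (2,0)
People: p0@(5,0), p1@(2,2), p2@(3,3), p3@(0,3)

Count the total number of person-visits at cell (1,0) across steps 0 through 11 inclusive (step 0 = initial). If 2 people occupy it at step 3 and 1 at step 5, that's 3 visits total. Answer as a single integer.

Step 0: p0@(5,0) p1@(2,2) p2@(3,3) p3@(0,3) -> at (1,0): 0 [-], cum=0
Step 1: p0@(4,0) p1@(2,1) p2@(2,3) p3@(1,3) -> at (1,0): 0 [-], cum=0
Step 2: p0@(3,0) p1@ESC p2@(2,2) p3@(2,3) -> at (1,0): 0 [-], cum=0
Step 3: p0@ESC p1@ESC p2@(2,1) p3@(2,2) -> at (1,0): 0 [-], cum=0
Step 4: p0@ESC p1@ESC p2@ESC p3@(2,1) -> at (1,0): 0 [-], cum=0
Step 5: p0@ESC p1@ESC p2@ESC p3@ESC -> at (1,0): 0 [-], cum=0
Total visits = 0

Answer: 0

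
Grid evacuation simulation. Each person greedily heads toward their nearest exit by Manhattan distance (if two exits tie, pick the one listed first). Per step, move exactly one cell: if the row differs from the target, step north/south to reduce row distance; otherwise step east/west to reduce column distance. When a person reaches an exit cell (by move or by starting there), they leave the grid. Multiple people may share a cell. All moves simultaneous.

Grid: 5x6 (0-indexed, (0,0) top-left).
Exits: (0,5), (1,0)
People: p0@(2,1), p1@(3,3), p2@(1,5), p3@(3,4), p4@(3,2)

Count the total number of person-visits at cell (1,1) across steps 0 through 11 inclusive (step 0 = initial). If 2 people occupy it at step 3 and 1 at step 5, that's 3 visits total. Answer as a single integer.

Answer: 2

Derivation:
Step 0: p0@(2,1) p1@(3,3) p2@(1,5) p3@(3,4) p4@(3,2) -> at (1,1): 0 [-], cum=0
Step 1: p0@(1,1) p1@(2,3) p2@ESC p3@(2,4) p4@(2,2) -> at (1,1): 1 [p0], cum=1
Step 2: p0@ESC p1@(1,3) p2@ESC p3@(1,4) p4@(1,2) -> at (1,1): 0 [-], cum=1
Step 3: p0@ESC p1@(0,3) p2@ESC p3@(0,4) p4@(1,1) -> at (1,1): 1 [p4], cum=2
Step 4: p0@ESC p1@(0,4) p2@ESC p3@ESC p4@ESC -> at (1,1): 0 [-], cum=2
Step 5: p0@ESC p1@ESC p2@ESC p3@ESC p4@ESC -> at (1,1): 0 [-], cum=2
Total visits = 2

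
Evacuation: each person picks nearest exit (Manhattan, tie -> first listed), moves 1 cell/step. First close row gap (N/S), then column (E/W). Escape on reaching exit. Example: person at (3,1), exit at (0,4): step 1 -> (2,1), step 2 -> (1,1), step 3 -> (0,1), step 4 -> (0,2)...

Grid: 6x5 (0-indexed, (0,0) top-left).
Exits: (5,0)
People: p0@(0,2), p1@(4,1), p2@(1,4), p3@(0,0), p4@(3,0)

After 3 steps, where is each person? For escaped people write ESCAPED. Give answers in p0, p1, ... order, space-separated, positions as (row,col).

Step 1: p0:(0,2)->(1,2) | p1:(4,1)->(5,1) | p2:(1,4)->(2,4) | p3:(0,0)->(1,0) | p4:(3,0)->(4,0)
Step 2: p0:(1,2)->(2,2) | p1:(5,1)->(5,0)->EXIT | p2:(2,4)->(3,4) | p3:(1,0)->(2,0) | p4:(4,0)->(5,0)->EXIT
Step 3: p0:(2,2)->(3,2) | p1:escaped | p2:(3,4)->(4,4) | p3:(2,0)->(3,0) | p4:escaped

(3,2) ESCAPED (4,4) (3,0) ESCAPED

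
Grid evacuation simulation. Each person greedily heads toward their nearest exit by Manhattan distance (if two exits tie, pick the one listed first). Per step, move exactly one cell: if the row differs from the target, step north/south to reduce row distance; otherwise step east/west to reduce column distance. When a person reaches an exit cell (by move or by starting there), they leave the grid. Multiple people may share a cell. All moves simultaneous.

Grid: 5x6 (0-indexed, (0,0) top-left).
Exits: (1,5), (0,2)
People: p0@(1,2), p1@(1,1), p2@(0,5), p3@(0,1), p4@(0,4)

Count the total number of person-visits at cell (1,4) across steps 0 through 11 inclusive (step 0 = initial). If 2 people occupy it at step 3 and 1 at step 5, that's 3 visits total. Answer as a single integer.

Answer: 1

Derivation:
Step 0: p0@(1,2) p1@(1,1) p2@(0,5) p3@(0,1) p4@(0,4) -> at (1,4): 0 [-], cum=0
Step 1: p0@ESC p1@(0,1) p2@ESC p3@ESC p4@(1,4) -> at (1,4): 1 [p4], cum=1
Step 2: p0@ESC p1@ESC p2@ESC p3@ESC p4@ESC -> at (1,4): 0 [-], cum=1
Total visits = 1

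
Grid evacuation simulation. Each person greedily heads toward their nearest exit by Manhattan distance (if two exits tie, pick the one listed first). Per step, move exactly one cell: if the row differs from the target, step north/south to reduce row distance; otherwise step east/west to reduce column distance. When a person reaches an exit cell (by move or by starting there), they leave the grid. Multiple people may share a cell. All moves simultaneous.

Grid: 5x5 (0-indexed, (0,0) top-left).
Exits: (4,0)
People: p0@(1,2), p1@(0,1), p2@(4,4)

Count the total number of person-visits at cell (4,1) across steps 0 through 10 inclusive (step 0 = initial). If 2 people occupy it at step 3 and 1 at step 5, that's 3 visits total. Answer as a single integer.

Step 0: p0@(1,2) p1@(0,1) p2@(4,4) -> at (4,1): 0 [-], cum=0
Step 1: p0@(2,2) p1@(1,1) p2@(4,3) -> at (4,1): 0 [-], cum=0
Step 2: p0@(3,2) p1@(2,1) p2@(4,2) -> at (4,1): 0 [-], cum=0
Step 3: p0@(4,2) p1@(3,1) p2@(4,1) -> at (4,1): 1 [p2], cum=1
Step 4: p0@(4,1) p1@(4,1) p2@ESC -> at (4,1): 2 [p0,p1], cum=3
Step 5: p0@ESC p1@ESC p2@ESC -> at (4,1): 0 [-], cum=3
Total visits = 3

Answer: 3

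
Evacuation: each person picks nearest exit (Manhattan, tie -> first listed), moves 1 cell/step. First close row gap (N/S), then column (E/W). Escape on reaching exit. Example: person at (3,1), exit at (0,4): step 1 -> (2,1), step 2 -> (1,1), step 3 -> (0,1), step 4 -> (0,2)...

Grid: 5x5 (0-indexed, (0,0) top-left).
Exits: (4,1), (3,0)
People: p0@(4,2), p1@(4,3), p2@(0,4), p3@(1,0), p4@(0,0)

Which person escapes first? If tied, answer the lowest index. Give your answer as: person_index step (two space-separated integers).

Step 1: p0:(4,2)->(4,1)->EXIT | p1:(4,3)->(4,2) | p2:(0,4)->(1,4) | p3:(1,0)->(2,0) | p4:(0,0)->(1,0)
Step 2: p0:escaped | p1:(4,2)->(4,1)->EXIT | p2:(1,4)->(2,4) | p3:(2,0)->(3,0)->EXIT | p4:(1,0)->(2,0)
Step 3: p0:escaped | p1:escaped | p2:(2,4)->(3,4) | p3:escaped | p4:(2,0)->(3,0)->EXIT
Step 4: p0:escaped | p1:escaped | p2:(3,4)->(4,4) | p3:escaped | p4:escaped
Step 5: p0:escaped | p1:escaped | p2:(4,4)->(4,3) | p3:escaped | p4:escaped
Step 6: p0:escaped | p1:escaped | p2:(4,3)->(4,2) | p3:escaped | p4:escaped
Step 7: p0:escaped | p1:escaped | p2:(4,2)->(4,1)->EXIT | p3:escaped | p4:escaped
Exit steps: [1, 2, 7, 2, 3]
First to escape: p0 at step 1

Answer: 0 1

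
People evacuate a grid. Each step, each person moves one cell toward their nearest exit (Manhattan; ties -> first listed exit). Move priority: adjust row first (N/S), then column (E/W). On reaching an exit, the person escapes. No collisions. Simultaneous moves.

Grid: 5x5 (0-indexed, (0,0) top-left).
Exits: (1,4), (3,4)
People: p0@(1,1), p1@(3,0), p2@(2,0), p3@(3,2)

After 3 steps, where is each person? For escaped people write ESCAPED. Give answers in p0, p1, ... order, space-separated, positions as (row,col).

Step 1: p0:(1,1)->(1,2) | p1:(3,0)->(3,1) | p2:(2,0)->(1,0) | p3:(3,2)->(3,3)
Step 2: p0:(1,2)->(1,3) | p1:(3,1)->(3,2) | p2:(1,0)->(1,1) | p3:(3,3)->(3,4)->EXIT
Step 3: p0:(1,3)->(1,4)->EXIT | p1:(3,2)->(3,3) | p2:(1,1)->(1,2) | p3:escaped

ESCAPED (3,3) (1,2) ESCAPED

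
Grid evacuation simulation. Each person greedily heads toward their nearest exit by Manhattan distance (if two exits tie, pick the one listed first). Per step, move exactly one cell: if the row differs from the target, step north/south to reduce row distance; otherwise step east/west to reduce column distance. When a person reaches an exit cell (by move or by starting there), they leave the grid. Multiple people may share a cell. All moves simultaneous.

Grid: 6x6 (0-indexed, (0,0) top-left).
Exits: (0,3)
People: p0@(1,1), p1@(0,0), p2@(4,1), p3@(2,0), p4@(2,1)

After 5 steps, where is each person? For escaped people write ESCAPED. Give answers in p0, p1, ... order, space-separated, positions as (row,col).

Step 1: p0:(1,1)->(0,1) | p1:(0,0)->(0,1) | p2:(4,1)->(3,1) | p3:(2,0)->(1,0) | p4:(2,1)->(1,1)
Step 2: p0:(0,1)->(0,2) | p1:(0,1)->(0,2) | p2:(3,1)->(2,1) | p3:(1,0)->(0,0) | p4:(1,1)->(0,1)
Step 3: p0:(0,2)->(0,3)->EXIT | p1:(0,2)->(0,3)->EXIT | p2:(2,1)->(1,1) | p3:(0,0)->(0,1) | p4:(0,1)->(0,2)
Step 4: p0:escaped | p1:escaped | p2:(1,1)->(0,1) | p3:(0,1)->(0,2) | p4:(0,2)->(0,3)->EXIT
Step 5: p0:escaped | p1:escaped | p2:(0,1)->(0,2) | p3:(0,2)->(0,3)->EXIT | p4:escaped

ESCAPED ESCAPED (0,2) ESCAPED ESCAPED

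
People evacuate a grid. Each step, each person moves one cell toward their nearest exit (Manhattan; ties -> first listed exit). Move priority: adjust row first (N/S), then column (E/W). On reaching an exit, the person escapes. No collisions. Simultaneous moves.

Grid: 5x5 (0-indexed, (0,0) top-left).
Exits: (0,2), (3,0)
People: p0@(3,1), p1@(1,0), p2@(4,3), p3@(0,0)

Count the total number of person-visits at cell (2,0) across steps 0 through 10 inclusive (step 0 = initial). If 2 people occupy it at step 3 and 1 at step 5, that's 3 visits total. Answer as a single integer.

Step 0: p0@(3,1) p1@(1,0) p2@(4,3) p3@(0,0) -> at (2,0): 0 [-], cum=0
Step 1: p0@ESC p1@(2,0) p2@(3,3) p3@(0,1) -> at (2,0): 1 [p1], cum=1
Step 2: p0@ESC p1@ESC p2@(3,2) p3@ESC -> at (2,0): 0 [-], cum=1
Step 3: p0@ESC p1@ESC p2@(3,1) p3@ESC -> at (2,0): 0 [-], cum=1
Step 4: p0@ESC p1@ESC p2@ESC p3@ESC -> at (2,0): 0 [-], cum=1
Total visits = 1

Answer: 1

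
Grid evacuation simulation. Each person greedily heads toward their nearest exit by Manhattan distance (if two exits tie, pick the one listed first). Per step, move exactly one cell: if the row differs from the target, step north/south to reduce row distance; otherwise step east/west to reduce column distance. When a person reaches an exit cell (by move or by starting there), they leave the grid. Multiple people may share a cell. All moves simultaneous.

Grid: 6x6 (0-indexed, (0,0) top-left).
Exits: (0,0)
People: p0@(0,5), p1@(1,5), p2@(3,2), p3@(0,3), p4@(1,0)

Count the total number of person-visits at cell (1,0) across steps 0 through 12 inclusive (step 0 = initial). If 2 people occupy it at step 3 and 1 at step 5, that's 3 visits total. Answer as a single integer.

Step 0: p0@(0,5) p1@(1,5) p2@(3,2) p3@(0,3) p4@(1,0) -> at (1,0): 1 [p4], cum=1
Step 1: p0@(0,4) p1@(0,5) p2@(2,2) p3@(0,2) p4@ESC -> at (1,0): 0 [-], cum=1
Step 2: p0@(0,3) p1@(0,4) p2@(1,2) p3@(0,1) p4@ESC -> at (1,0): 0 [-], cum=1
Step 3: p0@(0,2) p1@(0,3) p2@(0,2) p3@ESC p4@ESC -> at (1,0): 0 [-], cum=1
Step 4: p0@(0,1) p1@(0,2) p2@(0,1) p3@ESC p4@ESC -> at (1,0): 0 [-], cum=1
Step 5: p0@ESC p1@(0,1) p2@ESC p3@ESC p4@ESC -> at (1,0): 0 [-], cum=1
Step 6: p0@ESC p1@ESC p2@ESC p3@ESC p4@ESC -> at (1,0): 0 [-], cum=1
Total visits = 1

Answer: 1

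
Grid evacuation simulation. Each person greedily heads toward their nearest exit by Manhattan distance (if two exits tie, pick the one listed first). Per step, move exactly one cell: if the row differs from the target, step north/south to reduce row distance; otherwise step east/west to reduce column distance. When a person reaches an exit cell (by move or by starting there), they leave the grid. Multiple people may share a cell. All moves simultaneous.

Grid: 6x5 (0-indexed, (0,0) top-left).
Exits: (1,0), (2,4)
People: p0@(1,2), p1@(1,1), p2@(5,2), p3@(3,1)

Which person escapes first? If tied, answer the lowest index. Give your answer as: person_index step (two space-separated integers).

Step 1: p0:(1,2)->(1,1) | p1:(1,1)->(1,0)->EXIT | p2:(5,2)->(4,2) | p3:(3,1)->(2,1)
Step 2: p0:(1,1)->(1,0)->EXIT | p1:escaped | p2:(4,2)->(3,2) | p3:(2,1)->(1,1)
Step 3: p0:escaped | p1:escaped | p2:(3,2)->(2,2) | p3:(1,1)->(1,0)->EXIT
Step 4: p0:escaped | p1:escaped | p2:(2,2)->(2,3) | p3:escaped
Step 5: p0:escaped | p1:escaped | p2:(2,3)->(2,4)->EXIT | p3:escaped
Exit steps: [2, 1, 5, 3]
First to escape: p1 at step 1

Answer: 1 1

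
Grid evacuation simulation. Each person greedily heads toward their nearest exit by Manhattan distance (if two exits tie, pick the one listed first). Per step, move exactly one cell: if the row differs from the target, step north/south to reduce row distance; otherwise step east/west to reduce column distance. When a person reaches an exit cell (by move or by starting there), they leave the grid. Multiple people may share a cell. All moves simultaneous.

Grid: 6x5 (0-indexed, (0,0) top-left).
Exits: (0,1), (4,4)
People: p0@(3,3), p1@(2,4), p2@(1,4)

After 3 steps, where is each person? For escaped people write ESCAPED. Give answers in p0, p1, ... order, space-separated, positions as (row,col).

Step 1: p0:(3,3)->(4,3) | p1:(2,4)->(3,4) | p2:(1,4)->(2,4)
Step 2: p0:(4,3)->(4,4)->EXIT | p1:(3,4)->(4,4)->EXIT | p2:(2,4)->(3,4)
Step 3: p0:escaped | p1:escaped | p2:(3,4)->(4,4)->EXIT

ESCAPED ESCAPED ESCAPED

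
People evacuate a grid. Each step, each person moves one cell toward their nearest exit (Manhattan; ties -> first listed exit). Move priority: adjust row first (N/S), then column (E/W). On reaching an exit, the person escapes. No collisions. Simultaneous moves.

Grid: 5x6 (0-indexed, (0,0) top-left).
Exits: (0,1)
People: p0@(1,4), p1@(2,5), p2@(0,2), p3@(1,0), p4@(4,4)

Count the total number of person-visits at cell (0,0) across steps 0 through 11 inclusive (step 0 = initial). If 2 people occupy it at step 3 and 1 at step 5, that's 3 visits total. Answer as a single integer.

Answer: 1

Derivation:
Step 0: p0@(1,4) p1@(2,5) p2@(0,2) p3@(1,0) p4@(4,4) -> at (0,0): 0 [-], cum=0
Step 1: p0@(0,4) p1@(1,5) p2@ESC p3@(0,0) p4@(3,4) -> at (0,0): 1 [p3], cum=1
Step 2: p0@(0,3) p1@(0,5) p2@ESC p3@ESC p4@(2,4) -> at (0,0): 0 [-], cum=1
Step 3: p0@(0,2) p1@(0,4) p2@ESC p3@ESC p4@(1,4) -> at (0,0): 0 [-], cum=1
Step 4: p0@ESC p1@(0,3) p2@ESC p3@ESC p4@(0,4) -> at (0,0): 0 [-], cum=1
Step 5: p0@ESC p1@(0,2) p2@ESC p3@ESC p4@(0,3) -> at (0,0): 0 [-], cum=1
Step 6: p0@ESC p1@ESC p2@ESC p3@ESC p4@(0,2) -> at (0,0): 0 [-], cum=1
Step 7: p0@ESC p1@ESC p2@ESC p3@ESC p4@ESC -> at (0,0): 0 [-], cum=1
Total visits = 1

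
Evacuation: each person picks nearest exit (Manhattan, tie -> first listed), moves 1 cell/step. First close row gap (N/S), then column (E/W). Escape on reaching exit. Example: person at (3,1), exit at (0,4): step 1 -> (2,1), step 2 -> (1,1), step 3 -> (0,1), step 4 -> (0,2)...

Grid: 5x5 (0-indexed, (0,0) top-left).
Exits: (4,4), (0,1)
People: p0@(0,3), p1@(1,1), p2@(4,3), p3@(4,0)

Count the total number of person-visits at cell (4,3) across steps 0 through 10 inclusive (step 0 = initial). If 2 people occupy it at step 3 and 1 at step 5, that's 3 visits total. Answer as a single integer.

Step 0: p0@(0,3) p1@(1,1) p2@(4,3) p3@(4,0) -> at (4,3): 1 [p2], cum=1
Step 1: p0@(0,2) p1@ESC p2@ESC p3@(4,1) -> at (4,3): 0 [-], cum=1
Step 2: p0@ESC p1@ESC p2@ESC p3@(4,2) -> at (4,3): 0 [-], cum=1
Step 3: p0@ESC p1@ESC p2@ESC p3@(4,3) -> at (4,3): 1 [p3], cum=2
Step 4: p0@ESC p1@ESC p2@ESC p3@ESC -> at (4,3): 0 [-], cum=2
Total visits = 2

Answer: 2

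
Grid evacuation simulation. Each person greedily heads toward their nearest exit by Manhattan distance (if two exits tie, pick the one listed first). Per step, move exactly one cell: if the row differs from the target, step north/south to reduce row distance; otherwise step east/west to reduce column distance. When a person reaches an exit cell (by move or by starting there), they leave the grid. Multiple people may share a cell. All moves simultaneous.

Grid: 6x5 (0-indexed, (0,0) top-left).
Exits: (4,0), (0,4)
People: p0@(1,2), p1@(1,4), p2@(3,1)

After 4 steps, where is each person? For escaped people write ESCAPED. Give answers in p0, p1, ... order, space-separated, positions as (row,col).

Step 1: p0:(1,2)->(0,2) | p1:(1,4)->(0,4)->EXIT | p2:(3,1)->(4,1)
Step 2: p0:(0,2)->(0,3) | p1:escaped | p2:(4,1)->(4,0)->EXIT
Step 3: p0:(0,3)->(0,4)->EXIT | p1:escaped | p2:escaped

ESCAPED ESCAPED ESCAPED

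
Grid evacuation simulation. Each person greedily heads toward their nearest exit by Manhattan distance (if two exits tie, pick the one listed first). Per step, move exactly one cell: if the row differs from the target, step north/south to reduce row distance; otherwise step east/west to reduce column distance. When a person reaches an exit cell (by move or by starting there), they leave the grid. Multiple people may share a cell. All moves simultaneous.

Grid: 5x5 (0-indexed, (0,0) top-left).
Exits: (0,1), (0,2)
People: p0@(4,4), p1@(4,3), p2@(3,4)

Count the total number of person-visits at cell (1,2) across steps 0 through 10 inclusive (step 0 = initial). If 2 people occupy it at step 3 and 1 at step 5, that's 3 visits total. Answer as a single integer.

Step 0: p0@(4,4) p1@(4,3) p2@(3,4) -> at (1,2): 0 [-], cum=0
Step 1: p0@(3,4) p1@(3,3) p2@(2,4) -> at (1,2): 0 [-], cum=0
Step 2: p0@(2,4) p1@(2,3) p2@(1,4) -> at (1,2): 0 [-], cum=0
Step 3: p0@(1,4) p1@(1,3) p2@(0,4) -> at (1,2): 0 [-], cum=0
Step 4: p0@(0,4) p1@(0,3) p2@(0,3) -> at (1,2): 0 [-], cum=0
Step 5: p0@(0,3) p1@ESC p2@ESC -> at (1,2): 0 [-], cum=0
Step 6: p0@ESC p1@ESC p2@ESC -> at (1,2): 0 [-], cum=0
Total visits = 0

Answer: 0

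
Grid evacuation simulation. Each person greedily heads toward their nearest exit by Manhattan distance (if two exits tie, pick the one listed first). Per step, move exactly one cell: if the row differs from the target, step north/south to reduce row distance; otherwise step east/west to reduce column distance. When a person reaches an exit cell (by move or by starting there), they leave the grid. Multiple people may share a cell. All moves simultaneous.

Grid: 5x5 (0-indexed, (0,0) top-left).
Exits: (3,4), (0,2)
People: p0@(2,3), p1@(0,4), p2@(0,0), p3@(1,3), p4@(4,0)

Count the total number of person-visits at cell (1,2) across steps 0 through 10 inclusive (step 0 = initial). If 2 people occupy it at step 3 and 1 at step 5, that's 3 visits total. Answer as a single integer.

Step 0: p0@(2,3) p1@(0,4) p2@(0,0) p3@(1,3) p4@(4,0) -> at (1,2): 0 [-], cum=0
Step 1: p0@(3,3) p1@(0,3) p2@(0,1) p3@(0,3) p4@(3,0) -> at (1,2): 0 [-], cum=0
Step 2: p0@ESC p1@ESC p2@ESC p3@ESC p4@(3,1) -> at (1,2): 0 [-], cum=0
Step 3: p0@ESC p1@ESC p2@ESC p3@ESC p4@(3,2) -> at (1,2): 0 [-], cum=0
Step 4: p0@ESC p1@ESC p2@ESC p3@ESC p4@(3,3) -> at (1,2): 0 [-], cum=0
Step 5: p0@ESC p1@ESC p2@ESC p3@ESC p4@ESC -> at (1,2): 0 [-], cum=0
Total visits = 0

Answer: 0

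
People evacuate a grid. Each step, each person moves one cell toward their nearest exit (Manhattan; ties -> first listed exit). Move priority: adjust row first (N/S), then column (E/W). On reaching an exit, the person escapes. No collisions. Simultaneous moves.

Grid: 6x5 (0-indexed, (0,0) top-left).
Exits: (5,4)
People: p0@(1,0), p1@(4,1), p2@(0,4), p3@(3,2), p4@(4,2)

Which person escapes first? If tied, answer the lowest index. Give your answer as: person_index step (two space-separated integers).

Answer: 4 3

Derivation:
Step 1: p0:(1,0)->(2,0) | p1:(4,1)->(5,1) | p2:(0,4)->(1,4) | p3:(3,2)->(4,2) | p4:(4,2)->(5,2)
Step 2: p0:(2,0)->(3,0) | p1:(5,1)->(5,2) | p2:(1,4)->(2,4) | p3:(4,2)->(5,2) | p4:(5,2)->(5,3)
Step 3: p0:(3,0)->(4,0) | p1:(5,2)->(5,3) | p2:(2,4)->(3,4) | p3:(5,2)->(5,3) | p4:(5,3)->(5,4)->EXIT
Step 4: p0:(4,0)->(5,0) | p1:(5,3)->(5,4)->EXIT | p2:(3,4)->(4,4) | p3:(5,3)->(5,4)->EXIT | p4:escaped
Step 5: p0:(5,0)->(5,1) | p1:escaped | p2:(4,4)->(5,4)->EXIT | p3:escaped | p4:escaped
Step 6: p0:(5,1)->(5,2) | p1:escaped | p2:escaped | p3:escaped | p4:escaped
Step 7: p0:(5,2)->(5,3) | p1:escaped | p2:escaped | p3:escaped | p4:escaped
Step 8: p0:(5,3)->(5,4)->EXIT | p1:escaped | p2:escaped | p3:escaped | p4:escaped
Exit steps: [8, 4, 5, 4, 3]
First to escape: p4 at step 3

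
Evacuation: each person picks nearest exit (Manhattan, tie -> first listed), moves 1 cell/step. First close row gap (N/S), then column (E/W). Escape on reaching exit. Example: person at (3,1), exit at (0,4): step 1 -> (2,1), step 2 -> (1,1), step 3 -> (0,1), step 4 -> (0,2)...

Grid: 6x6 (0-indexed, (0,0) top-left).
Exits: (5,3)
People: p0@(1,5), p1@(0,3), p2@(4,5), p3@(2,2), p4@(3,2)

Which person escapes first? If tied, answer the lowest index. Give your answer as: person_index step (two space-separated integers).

Step 1: p0:(1,5)->(2,5) | p1:(0,3)->(1,3) | p2:(4,5)->(5,5) | p3:(2,2)->(3,2) | p4:(3,2)->(4,2)
Step 2: p0:(2,5)->(3,5) | p1:(1,3)->(2,3) | p2:(5,5)->(5,4) | p3:(3,2)->(4,2) | p4:(4,2)->(5,2)
Step 3: p0:(3,5)->(4,5) | p1:(2,3)->(3,3) | p2:(5,4)->(5,3)->EXIT | p3:(4,2)->(5,2) | p4:(5,2)->(5,3)->EXIT
Step 4: p0:(4,5)->(5,5) | p1:(3,3)->(4,3) | p2:escaped | p3:(5,2)->(5,3)->EXIT | p4:escaped
Step 5: p0:(5,5)->(5,4) | p1:(4,3)->(5,3)->EXIT | p2:escaped | p3:escaped | p4:escaped
Step 6: p0:(5,4)->(5,3)->EXIT | p1:escaped | p2:escaped | p3:escaped | p4:escaped
Exit steps: [6, 5, 3, 4, 3]
First to escape: p2 at step 3

Answer: 2 3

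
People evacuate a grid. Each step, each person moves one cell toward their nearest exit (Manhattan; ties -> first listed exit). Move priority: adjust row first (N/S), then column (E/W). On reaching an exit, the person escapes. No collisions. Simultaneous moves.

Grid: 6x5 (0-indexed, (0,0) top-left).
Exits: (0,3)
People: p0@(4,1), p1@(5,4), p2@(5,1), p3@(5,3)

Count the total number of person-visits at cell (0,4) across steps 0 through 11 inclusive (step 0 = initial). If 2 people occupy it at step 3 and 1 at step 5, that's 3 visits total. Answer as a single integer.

Step 0: p0@(4,1) p1@(5,4) p2@(5,1) p3@(5,3) -> at (0,4): 0 [-], cum=0
Step 1: p0@(3,1) p1@(4,4) p2@(4,1) p3@(4,3) -> at (0,4): 0 [-], cum=0
Step 2: p0@(2,1) p1@(3,4) p2@(3,1) p3@(3,3) -> at (0,4): 0 [-], cum=0
Step 3: p0@(1,1) p1@(2,4) p2@(2,1) p3@(2,3) -> at (0,4): 0 [-], cum=0
Step 4: p0@(0,1) p1@(1,4) p2@(1,1) p3@(1,3) -> at (0,4): 0 [-], cum=0
Step 5: p0@(0,2) p1@(0,4) p2@(0,1) p3@ESC -> at (0,4): 1 [p1], cum=1
Step 6: p0@ESC p1@ESC p2@(0,2) p3@ESC -> at (0,4): 0 [-], cum=1
Step 7: p0@ESC p1@ESC p2@ESC p3@ESC -> at (0,4): 0 [-], cum=1
Total visits = 1

Answer: 1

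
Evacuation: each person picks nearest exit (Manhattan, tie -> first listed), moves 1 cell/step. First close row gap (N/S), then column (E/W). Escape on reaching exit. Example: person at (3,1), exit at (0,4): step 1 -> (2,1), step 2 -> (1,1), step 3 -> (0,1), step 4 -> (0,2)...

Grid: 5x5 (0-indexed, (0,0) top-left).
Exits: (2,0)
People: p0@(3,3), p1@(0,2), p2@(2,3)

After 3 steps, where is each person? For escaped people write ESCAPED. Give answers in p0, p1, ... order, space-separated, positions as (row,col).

Step 1: p0:(3,3)->(2,3) | p1:(0,2)->(1,2) | p2:(2,3)->(2,2)
Step 2: p0:(2,3)->(2,2) | p1:(1,2)->(2,2) | p2:(2,2)->(2,1)
Step 3: p0:(2,2)->(2,1) | p1:(2,2)->(2,1) | p2:(2,1)->(2,0)->EXIT

(2,1) (2,1) ESCAPED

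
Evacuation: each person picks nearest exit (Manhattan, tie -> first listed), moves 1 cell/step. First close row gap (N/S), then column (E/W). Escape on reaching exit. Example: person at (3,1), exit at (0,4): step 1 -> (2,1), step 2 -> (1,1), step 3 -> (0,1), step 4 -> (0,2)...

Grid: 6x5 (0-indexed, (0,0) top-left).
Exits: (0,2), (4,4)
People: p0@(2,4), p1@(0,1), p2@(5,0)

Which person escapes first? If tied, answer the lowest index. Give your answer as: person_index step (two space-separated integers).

Answer: 1 1

Derivation:
Step 1: p0:(2,4)->(3,4) | p1:(0,1)->(0,2)->EXIT | p2:(5,0)->(4,0)
Step 2: p0:(3,4)->(4,4)->EXIT | p1:escaped | p2:(4,0)->(4,1)
Step 3: p0:escaped | p1:escaped | p2:(4,1)->(4,2)
Step 4: p0:escaped | p1:escaped | p2:(4,2)->(4,3)
Step 5: p0:escaped | p1:escaped | p2:(4,3)->(4,4)->EXIT
Exit steps: [2, 1, 5]
First to escape: p1 at step 1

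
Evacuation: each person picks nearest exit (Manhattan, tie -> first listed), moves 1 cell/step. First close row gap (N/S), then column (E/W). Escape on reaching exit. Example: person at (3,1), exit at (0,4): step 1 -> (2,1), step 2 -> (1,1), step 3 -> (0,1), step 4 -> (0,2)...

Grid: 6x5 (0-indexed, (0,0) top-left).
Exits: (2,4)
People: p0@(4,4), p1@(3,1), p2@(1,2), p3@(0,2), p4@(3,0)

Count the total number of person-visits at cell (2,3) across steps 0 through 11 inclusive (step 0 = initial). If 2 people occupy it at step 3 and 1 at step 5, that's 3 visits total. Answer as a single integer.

Step 0: p0@(4,4) p1@(3,1) p2@(1,2) p3@(0,2) p4@(3,0) -> at (2,3): 0 [-], cum=0
Step 1: p0@(3,4) p1@(2,1) p2@(2,2) p3@(1,2) p4@(2,0) -> at (2,3): 0 [-], cum=0
Step 2: p0@ESC p1@(2,2) p2@(2,3) p3@(2,2) p4@(2,1) -> at (2,3): 1 [p2], cum=1
Step 3: p0@ESC p1@(2,3) p2@ESC p3@(2,3) p4@(2,2) -> at (2,3): 2 [p1,p3], cum=3
Step 4: p0@ESC p1@ESC p2@ESC p3@ESC p4@(2,3) -> at (2,3): 1 [p4], cum=4
Step 5: p0@ESC p1@ESC p2@ESC p3@ESC p4@ESC -> at (2,3): 0 [-], cum=4
Total visits = 4

Answer: 4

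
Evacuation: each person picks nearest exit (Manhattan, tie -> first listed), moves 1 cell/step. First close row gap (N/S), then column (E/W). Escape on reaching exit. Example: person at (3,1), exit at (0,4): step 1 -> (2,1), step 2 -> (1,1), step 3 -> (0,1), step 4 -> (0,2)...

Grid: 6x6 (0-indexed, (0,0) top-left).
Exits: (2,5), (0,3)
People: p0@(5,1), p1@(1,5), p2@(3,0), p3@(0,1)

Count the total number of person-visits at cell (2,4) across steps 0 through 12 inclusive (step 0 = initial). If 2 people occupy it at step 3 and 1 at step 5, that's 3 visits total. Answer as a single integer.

Step 0: p0@(5,1) p1@(1,5) p2@(3,0) p3@(0,1) -> at (2,4): 0 [-], cum=0
Step 1: p0@(4,1) p1@ESC p2@(2,0) p3@(0,2) -> at (2,4): 0 [-], cum=0
Step 2: p0@(3,1) p1@ESC p2@(2,1) p3@ESC -> at (2,4): 0 [-], cum=0
Step 3: p0@(2,1) p1@ESC p2@(2,2) p3@ESC -> at (2,4): 0 [-], cum=0
Step 4: p0@(2,2) p1@ESC p2@(2,3) p3@ESC -> at (2,4): 0 [-], cum=0
Step 5: p0@(2,3) p1@ESC p2@(2,4) p3@ESC -> at (2,4): 1 [p2], cum=1
Step 6: p0@(2,4) p1@ESC p2@ESC p3@ESC -> at (2,4): 1 [p0], cum=2
Step 7: p0@ESC p1@ESC p2@ESC p3@ESC -> at (2,4): 0 [-], cum=2
Total visits = 2

Answer: 2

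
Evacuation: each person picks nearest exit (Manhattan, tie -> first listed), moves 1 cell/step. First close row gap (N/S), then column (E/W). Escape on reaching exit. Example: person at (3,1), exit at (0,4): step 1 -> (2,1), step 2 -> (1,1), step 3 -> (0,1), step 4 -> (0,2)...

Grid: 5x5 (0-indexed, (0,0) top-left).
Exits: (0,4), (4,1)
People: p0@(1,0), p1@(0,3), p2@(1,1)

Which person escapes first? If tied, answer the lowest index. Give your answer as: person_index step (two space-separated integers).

Step 1: p0:(1,0)->(2,0) | p1:(0,3)->(0,4)->EXIT | p2:(1,1)->(2,1)
Step 2: p0:(2,0)->(3,0) | p1:escaped | p2:(2,1)->(3,1)
Step 3: p0:(3,0)->(4,0) | p1:escaped | p2:(3,1)->(4,1)->EXIT
Step 4: p0:(4,0)->(4,1)->EXIT | p1:escaped | p2:escaped
Exit steps: [4, 1, 3]
First to escape: p1 at step 1

Answer: 1 1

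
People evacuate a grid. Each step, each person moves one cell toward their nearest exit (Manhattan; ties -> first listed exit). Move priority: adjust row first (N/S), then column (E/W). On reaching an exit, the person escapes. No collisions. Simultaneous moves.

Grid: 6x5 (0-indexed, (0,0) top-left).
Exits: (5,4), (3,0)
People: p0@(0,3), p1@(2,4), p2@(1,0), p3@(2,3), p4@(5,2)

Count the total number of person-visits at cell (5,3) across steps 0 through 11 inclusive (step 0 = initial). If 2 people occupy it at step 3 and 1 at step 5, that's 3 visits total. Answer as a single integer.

Step 0: p0@(0,3) p1@(2,4) p2@(1,0) p3@(2,3) p4@(5,2) -> at (5,3): 0 [-], cum=0
Step 1: p0@(1,3) p1@(3,4) p2@(2,0) p3@(3,3) p4@(5,3) -> at (5,3): 1 [p4], cum=1
Step 2: p0@(2,3) p1@(4,4) p2@ESC p3@(4,3) p4@ESC -> at (5,3): 0 [-], cum=1
Step 3: p0@(3,3) p1@ESC p2@ESC p3@(5,3) p4@ESC -> at (5,3): 1 [p3], cum=2
Step 4: p0@(4,3) p1@ESC p2@ESC p3@ESC p4@ESC -> at (5,3): 0 [-], cum=2
Step 5: p0@(5,3) p1@ESC p2@ESC p3@ESC p4@ESC -> at (5,3): 1 [p0], cum=3
Step 6: p0@ESC p1@ESC p2@ESC p3@ESC p4@ESC -> at (5,3): 0 [-], cum=3
Total visits = 3

Answer: 3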